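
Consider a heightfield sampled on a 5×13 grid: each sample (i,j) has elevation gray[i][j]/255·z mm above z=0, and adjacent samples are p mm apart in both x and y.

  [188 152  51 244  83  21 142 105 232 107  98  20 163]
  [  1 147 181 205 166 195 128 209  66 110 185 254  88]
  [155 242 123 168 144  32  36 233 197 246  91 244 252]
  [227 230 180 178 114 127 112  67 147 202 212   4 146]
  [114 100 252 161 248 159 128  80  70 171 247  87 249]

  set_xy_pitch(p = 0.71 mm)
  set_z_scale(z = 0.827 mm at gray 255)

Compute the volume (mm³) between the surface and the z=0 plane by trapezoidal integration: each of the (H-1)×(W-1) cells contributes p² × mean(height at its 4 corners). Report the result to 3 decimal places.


11.881

height_mm = gray/255 × 0.827; cell vol = 0.71² × mean(4 corners)
unit = 0.71² × 0.827 / (4×255) = 0.000408716 mm³ per gray-sum
row 0: Σ corner-gray over 12 cells = 6642  → 2.7147
row 1: Σ corner-gray over 12 cells = 7700  → 3.1471
row 2: Σ corner-gray over 12 cells = 7438  → 3.0400
row 3: Σ corner-gray over 12 cells = 7288  → 2.9787
Σ rows: total corner-gray = 29068  → 11.8806 mm³


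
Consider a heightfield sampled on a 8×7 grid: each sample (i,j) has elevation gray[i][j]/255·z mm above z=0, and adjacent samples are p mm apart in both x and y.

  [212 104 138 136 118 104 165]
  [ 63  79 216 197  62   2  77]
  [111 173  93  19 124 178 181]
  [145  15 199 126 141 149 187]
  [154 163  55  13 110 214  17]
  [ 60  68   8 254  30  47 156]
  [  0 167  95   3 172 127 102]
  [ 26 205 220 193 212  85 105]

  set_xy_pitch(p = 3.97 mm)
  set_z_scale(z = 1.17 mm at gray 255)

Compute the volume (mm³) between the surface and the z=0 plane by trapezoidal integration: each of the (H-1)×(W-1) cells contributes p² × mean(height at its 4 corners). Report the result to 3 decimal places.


347.834

height_mm = gray/255 × 1.17; cell vol = 3.97² × mean(4 corners)
unit = 3.97² × 1.17 / (4×255) = 0.0180787 mm³ per gray-sum
row 0: Σ corner-gray over 6 cells = 2829  → 51.1446
row 1: Σ corner-gray over 6 cells = 2718  → 49.1379
row 2: Σ corner-gray over 6 cells = 3058  → 55.2846
row 3: Σ corner-gray over 6 cells = 2873  → 51.9400
row 4: Σ corner-gray over 6 cells = 2311  → 41.7798
row 5: Σ corner-gray over 6 cells = 2260  → 40.8578
row 6: Σ corner-gray over 6 cells = 3191  → 57.6891
Σ rows: total corner-gray = 19240  → 347.8338 mm³


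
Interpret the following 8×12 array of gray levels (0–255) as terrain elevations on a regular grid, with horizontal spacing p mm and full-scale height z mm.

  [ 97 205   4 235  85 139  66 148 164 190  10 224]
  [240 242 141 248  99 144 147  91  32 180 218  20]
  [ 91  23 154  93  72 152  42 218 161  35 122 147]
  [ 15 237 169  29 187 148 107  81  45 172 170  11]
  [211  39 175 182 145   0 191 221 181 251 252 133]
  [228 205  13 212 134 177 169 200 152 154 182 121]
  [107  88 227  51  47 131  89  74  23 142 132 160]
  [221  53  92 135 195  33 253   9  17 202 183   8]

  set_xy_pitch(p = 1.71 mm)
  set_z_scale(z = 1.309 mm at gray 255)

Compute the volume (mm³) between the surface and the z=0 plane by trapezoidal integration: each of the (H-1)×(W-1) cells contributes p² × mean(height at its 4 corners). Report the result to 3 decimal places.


154.404

height_mm = gray/255 × 1.309; cell vol = 1.71² × mean(4 corners)
unit = 1.71² × 1.309 / (4×255) = 0.00375259 mm³ per gray-sum
row 0: Σ corner-gray over 11 cells = 6157  → 23.1047
row 1: Σ corner-gray over 11 cells = 5726  → 21.4874
row 2: Σ corner-gray over 11 cells = 5098  → 19.1307
row 3: Σ corner-gray over 11 cells = 6334  → 23.7689
row 4: Σ corner-gray over 11 cells = 7163  → 26.8798
row 5: Σ corner-gray over 11 cells = 5820  → 21.8401
row 6: Σ corner-gray over 11 cells = 4848  → 18.1926
Σ rows: total corner-gray = 41146  → 154.4043 mm³


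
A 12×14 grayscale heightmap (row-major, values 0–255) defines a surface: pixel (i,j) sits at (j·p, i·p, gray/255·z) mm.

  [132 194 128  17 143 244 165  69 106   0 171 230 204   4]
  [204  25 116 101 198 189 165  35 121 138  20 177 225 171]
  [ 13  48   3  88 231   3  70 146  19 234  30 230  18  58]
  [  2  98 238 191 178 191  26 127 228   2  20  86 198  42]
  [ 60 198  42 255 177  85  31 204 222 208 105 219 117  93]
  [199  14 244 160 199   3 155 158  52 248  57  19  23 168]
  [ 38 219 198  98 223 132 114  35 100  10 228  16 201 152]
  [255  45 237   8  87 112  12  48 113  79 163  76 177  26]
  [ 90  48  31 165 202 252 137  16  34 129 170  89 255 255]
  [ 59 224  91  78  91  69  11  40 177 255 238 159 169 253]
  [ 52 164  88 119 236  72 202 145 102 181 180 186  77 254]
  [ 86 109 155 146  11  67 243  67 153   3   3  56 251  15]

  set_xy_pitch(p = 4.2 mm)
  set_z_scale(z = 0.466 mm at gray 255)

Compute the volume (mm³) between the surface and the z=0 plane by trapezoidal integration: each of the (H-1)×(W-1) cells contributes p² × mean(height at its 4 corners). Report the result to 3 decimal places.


height_mm = gray/255 × 0.466; cell vol = 4.2² × mean(4 corners)
unit = 4.2² × 0.466 / (4×255) = 0.00805906 mm³ per gray-sum
row 0: Σ corner-gray over 13 cells = 6873  → 55.3899
row 1: Σ corner-gray over 13 cells = 5706  → 45.9850
row 2: Σ corner-gray over 13 cells = 5521  → 44.4941
row 3: Σ corner-gray over 13 cells = 7089  → 57.1307
row 4: Σ corner-gray over 13 cells = 6910  → 55.6881
row 5: Σ corner-gray over 13 cells = 6369  → 51.3281
row 6: Σ corner-gray over 13 cells = 5933  → 47.8144
row 7: Σ corner-gray over 13 cells = 5996  → 48.3221
row 8: Σ corner-gray over 13 cells = 6917  → 55.7445
row 9: Σ corner-gray over 13 cells = 7326  → 59.0407
row 10: Σ corner-gray over 13 cells = 6439  → 51.8923
Σ rows: total corner-gray = 71079  → 572.8298 mm³

572.830


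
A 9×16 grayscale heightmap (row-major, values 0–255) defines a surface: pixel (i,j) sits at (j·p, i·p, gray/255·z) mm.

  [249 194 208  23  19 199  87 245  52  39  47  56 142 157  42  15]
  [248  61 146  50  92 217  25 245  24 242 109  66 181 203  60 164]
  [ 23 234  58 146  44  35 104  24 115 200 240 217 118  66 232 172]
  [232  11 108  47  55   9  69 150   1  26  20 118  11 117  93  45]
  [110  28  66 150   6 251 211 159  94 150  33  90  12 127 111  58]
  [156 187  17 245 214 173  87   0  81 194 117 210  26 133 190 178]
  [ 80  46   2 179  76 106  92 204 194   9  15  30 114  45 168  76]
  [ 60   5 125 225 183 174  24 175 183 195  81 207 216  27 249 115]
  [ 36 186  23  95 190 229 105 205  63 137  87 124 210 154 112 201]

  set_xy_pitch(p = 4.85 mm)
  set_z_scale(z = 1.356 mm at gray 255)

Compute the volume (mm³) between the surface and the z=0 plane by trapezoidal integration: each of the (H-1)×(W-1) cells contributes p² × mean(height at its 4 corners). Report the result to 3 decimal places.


1726.008

height_mm = gray/255 × 1.356; cell vol = 4.85² × mean(4 corners)
unit = 4.85² × 1.356 / (4×255) = 0.0312711 mm³ per gray-sum
row 0: Σ corner-gray over 15 cells = 7138  → 223.2130
row 1: Σ corner-gray over 15 cells = 7715  → 241.2564
row 2: Σ corner-gray over 15 cells = 5808  → 181.6225
row 3: Σ corner-gray over 15 cells = 5091  → 159.2011
row 4: Σ corner-gray over 15 cells = 7226  → 225.9649
row 5: Σ corner-gray over 15 cells = 6798  → 212.5809
row 6: Σ corner-gray over 15 cells = 7029  → 219.8045
row 7: Σ corner-gray over 15 cells = 8390  → 262.3644
Σ rows: total corner-gray = 55195  → 1726.0077 mm³


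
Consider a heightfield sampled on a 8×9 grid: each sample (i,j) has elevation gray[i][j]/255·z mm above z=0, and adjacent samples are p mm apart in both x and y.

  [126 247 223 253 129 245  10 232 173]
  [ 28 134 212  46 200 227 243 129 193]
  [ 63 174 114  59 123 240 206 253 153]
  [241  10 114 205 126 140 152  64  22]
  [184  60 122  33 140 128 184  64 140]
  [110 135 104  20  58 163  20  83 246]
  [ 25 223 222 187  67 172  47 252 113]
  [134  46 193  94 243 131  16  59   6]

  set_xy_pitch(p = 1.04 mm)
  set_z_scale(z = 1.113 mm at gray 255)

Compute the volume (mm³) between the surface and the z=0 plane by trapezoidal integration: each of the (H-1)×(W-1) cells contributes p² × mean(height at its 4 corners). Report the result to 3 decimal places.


35.804

height_mm = gray/255 × 1.113; cell vol = 1.04² × mean(4 corners)
unit = 1.04² × 1.113 / (4×255) = 0.00118022 mm³ per gray-sum
row 0: Σ corner-gray over 8 cells = 5580  → 6.5856
row 1: Σ corner-gray over 8 cells = 5157  → 6.0864
row 2: Σ corner-gray over 8 cells = 4439  → 5.2390
row 3: Σ corner-gray over 8 cells = 3671  → 4.3326
row 4: Σ corner-gray over 8 cells = 3308  → 3.9042
row 5: Σ corner-gray over 8 cells = 4000  → 4.7209
row 6: Σ corner-gray over 8 cells = 4182  → 4.9357
Σ rows: total corner-gray = 30337  → 35.8042 mm³


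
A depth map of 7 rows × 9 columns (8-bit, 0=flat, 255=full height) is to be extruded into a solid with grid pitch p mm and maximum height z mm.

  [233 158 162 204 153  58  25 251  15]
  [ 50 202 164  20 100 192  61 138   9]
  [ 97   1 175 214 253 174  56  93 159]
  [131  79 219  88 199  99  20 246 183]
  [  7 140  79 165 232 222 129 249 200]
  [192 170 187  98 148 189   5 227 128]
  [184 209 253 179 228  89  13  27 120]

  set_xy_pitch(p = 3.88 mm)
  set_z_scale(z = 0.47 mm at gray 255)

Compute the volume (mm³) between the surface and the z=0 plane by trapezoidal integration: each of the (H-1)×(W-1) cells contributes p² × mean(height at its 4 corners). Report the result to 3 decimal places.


height_mm = gray/255 × 0.47; cell vol = 3.88² × mean(4 corners)
unit = 3.88² × 0.47 / (4×255) = 0.00693683 mm³ per gray-sum
row 0: Σ corner-gray over 8 cells = 4083  → 28.3231
row 1: Σ corner-gray over 8 cells = 4001  → 27.7543
row 2: Σ corner-gray over 8 cells = 4402  → 30.5359
row 3: Σ corner-gray over 8 cells = 4853  → 33.6644
row 4: Σ corner-gray over 8 cells = 5007  → 34.7327
row 5: Σ corner-gray over 8 cells = 4668  → 32.3811
Σ rows: total corner-gray = 27014  → 187.3916 mm³

187.392


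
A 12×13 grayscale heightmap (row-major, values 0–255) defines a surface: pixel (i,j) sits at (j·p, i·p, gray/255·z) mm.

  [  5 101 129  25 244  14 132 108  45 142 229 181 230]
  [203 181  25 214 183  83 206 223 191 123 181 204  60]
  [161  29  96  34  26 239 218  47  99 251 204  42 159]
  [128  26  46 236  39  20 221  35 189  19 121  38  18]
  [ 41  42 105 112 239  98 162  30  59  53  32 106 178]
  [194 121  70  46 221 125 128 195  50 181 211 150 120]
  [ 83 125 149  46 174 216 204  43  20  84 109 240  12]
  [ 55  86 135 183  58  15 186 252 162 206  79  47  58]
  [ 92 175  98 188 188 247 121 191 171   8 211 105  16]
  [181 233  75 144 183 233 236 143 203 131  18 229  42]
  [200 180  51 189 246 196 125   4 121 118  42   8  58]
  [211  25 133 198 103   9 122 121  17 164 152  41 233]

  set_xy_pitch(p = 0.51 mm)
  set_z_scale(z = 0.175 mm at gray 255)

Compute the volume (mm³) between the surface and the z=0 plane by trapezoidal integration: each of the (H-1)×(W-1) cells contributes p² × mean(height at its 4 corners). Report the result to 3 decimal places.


height_mm = gray/255 × 0.175; cell vol = 0.51² × mean(4 corners)
unit = 0.51² × 0.175 / (4×255) = 4.4625e-05 mm³ per gray-sum
row 0: Σ corner-gray over 12 cells = 6826  → 0.3046
row 1: Σ corner-gray over 12 cells = 6781  → 0.3026
row 2: Σ corner-gray over 12 cells = 5016  → 0.2238
row 3: Σ corner-gray over 12 cells = 4421  → 0.1973
row 4: Σ corner-gray over 12 cells = 5605  → 0.2501
row 5: Σ corner-gray over 12 cells = 6225  → 0.2778
row 6: Σ corner-gray over 12 cells = 5846  → 0.2609
row 7: Σ corner-gray over 12 cells = 6445  → 0.2876
row 8: Σ corner-gray over 12 cells = 7393  → 0.3299
row 9: Σ corner-gray over 12 cells = 6697  → 0.2989
row 10: Σ corner-gray over 12 cells = 5432  → 0.2424
Σ rows: total corner-gray = 66687  → 2.9759 mm³

2.976


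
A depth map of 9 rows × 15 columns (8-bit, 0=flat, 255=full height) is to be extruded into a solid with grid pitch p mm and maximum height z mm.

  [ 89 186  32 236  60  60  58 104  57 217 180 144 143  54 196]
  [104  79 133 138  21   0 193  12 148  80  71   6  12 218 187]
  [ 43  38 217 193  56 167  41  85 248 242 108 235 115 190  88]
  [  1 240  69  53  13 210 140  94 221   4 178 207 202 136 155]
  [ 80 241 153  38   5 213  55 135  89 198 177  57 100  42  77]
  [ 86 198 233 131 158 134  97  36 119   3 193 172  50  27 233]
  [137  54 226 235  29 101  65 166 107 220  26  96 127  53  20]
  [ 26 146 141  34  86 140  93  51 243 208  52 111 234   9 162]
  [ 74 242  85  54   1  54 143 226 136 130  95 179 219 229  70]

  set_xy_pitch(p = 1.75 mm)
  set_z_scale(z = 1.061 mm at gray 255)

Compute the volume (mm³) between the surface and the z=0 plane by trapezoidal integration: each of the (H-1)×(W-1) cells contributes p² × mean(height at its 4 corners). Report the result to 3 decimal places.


height_mm = gray/255 × 1.061; cell vol = 1.75² × mean(4 corners)
unit = 1.75² × 1.061 / (4×255) = 0.0031856 mm³ per gray-sum
row 0: Σ corner-gray over 14 cells = 5860  → 18.6676
row 1: Σ corner-gray over 14 cells = 6514  → 20.7510
row 2: Σ corner-gray over 14 cells = 7691  → 24.5005
row 3: Σ corner-gray over 14 cells = 6853  → 21.8309
row 4: Σ corner-gray over 14 cells = 6584  → 20.9740
row 5: Σ corner-gray over 14 cells = 6588  → 20.9867
row 6: Σ corner-gray over 14 cells = 6451  → 20.5503
row 7: Σ corner-gray over 14 cells = 7014  → 22.3438
Σ rows: total corner-gray = 53555  → 170.6048 mm³

170.605


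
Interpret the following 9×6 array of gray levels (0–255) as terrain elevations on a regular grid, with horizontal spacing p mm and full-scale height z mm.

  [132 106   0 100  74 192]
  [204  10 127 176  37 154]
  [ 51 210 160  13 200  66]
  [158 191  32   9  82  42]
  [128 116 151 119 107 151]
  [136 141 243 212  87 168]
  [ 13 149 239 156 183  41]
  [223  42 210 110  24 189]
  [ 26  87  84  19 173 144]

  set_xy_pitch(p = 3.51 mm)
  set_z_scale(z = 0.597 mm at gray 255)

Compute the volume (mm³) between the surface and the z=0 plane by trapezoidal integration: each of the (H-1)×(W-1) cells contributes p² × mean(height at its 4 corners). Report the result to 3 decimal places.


139.689

height_mm = gray/255 × 0.597; cell vol = 3.51² × mean(4 corners)
unit = 3.51² × 0.597 / (4×255) = 0.00721088 mm³ per gray-sum
row 0: Σ corner-gray over 5 cells = 1942  → 14.0035
row 1: Σ corner-gray over 5 cells = 2341  → 16.8807
row 2: Σ corner-gray over 5 cells = 2111  → 15.2222
row 3: Σ corner-gray over 5 cells = 2093  → 15.0924
row 4: Σ corner-gray over 5 cells = 2935  → 21.1639
row 5: Σ corner-gray over 5 cells = 3178  → 22.9162
row 6: Σ corner-gray over 5 cells = 2692  → 19.4117
row 7: Σ corner-gray over 5 cells = 2080  → 14.9986
Σ rows: total corner-gray = 19372  → 139.6892 mm³


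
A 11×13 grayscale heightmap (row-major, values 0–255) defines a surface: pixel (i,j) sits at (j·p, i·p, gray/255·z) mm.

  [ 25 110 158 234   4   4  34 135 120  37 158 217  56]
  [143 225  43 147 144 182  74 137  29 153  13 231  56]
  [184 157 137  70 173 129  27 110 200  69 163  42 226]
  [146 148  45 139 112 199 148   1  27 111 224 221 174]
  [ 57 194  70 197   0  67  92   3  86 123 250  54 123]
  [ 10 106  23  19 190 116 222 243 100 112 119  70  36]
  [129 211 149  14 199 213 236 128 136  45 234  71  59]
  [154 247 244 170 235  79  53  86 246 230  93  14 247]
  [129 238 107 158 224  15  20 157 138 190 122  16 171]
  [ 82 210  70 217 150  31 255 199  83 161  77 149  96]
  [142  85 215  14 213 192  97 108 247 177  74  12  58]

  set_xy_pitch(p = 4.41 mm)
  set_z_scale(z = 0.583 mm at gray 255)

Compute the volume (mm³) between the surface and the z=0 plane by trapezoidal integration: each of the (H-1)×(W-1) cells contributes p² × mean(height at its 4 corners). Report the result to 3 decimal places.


height_mm = gray/255 × 0.583; cell vol = 4.41² × mean(4 corners)
unit = 4.41² × 0.583 / (4×255) = 0.0111159 mm³ per gray-sum
row 0: Σ corner-gray over 12 cells = 5458  → 60.6707
row 1: Σ corner-gray over 12 cells = 5919  → 65.7952
row 2: Σ corner-gray over 12 cells = 6034  → 67.0735
row 3: Σ corner-gray over 12 cells = 5522  → 61.3821
row 4: Σ corner-gray over 12 cells = 5138  → 57.1136
row 5: Σ corner-gray over 12 cells = 6146  → 68.3185
row 6: Σ corner-gray over 12 cells = 7255  → 80.6460
row 7: Σ corner-gray over 12 cells = 6865  → 76.3108
row 8: Σ corner-gray over 12 cells = 6452  → 71.7199
row 9: Σ corner-gray over 12 cells = 6450  → 71.6977
Σ rows: total corner-gray = 61239  → 680.7281 mm³

680.728


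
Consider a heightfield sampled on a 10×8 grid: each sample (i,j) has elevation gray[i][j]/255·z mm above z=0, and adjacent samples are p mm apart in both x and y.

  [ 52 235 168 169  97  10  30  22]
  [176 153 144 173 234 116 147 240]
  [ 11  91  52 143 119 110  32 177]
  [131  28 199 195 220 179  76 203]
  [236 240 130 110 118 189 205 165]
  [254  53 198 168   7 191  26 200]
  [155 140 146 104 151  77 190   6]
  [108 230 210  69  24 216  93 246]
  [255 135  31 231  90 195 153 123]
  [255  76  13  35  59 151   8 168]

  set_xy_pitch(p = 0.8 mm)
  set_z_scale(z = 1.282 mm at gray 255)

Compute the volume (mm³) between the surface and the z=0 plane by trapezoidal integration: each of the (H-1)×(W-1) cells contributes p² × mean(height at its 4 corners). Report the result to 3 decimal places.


height_mm = gray/255 × 1.282; cell vol = 0.8² × mean(4 corners)
unit = 0.8² × 1.282 / (4×255) = 0.000804392 mm³ per gray-sum
row 0: Σ corner-gray over 7 cells = 3842  → 3.0905
row 1: Σ corner-gray over 7 cells = 3632  → 2.9216
row 2: Σ corner-gray over 7 cells = 3410  → 2.7430
row 3: Σ corner-gray over 7 cells = 4513  → 3.6302
row 4: Σ corner-gray over 7 cells = 4125  → 3.3181
row 5: Σ corner-gray over 7 cells = 3517  → 2.8290
row 6: Σ corner-gray over 7 cells = 3815  → 3.0688
row 7: Σ corner-gray over 7 cells = 4086  → 3.2867
row 8: Σ corner-gray over 7 cells = 3155  → 2.5379
Σ rows: total corner-gray = 34095  → 27.4258 mm³

27.426


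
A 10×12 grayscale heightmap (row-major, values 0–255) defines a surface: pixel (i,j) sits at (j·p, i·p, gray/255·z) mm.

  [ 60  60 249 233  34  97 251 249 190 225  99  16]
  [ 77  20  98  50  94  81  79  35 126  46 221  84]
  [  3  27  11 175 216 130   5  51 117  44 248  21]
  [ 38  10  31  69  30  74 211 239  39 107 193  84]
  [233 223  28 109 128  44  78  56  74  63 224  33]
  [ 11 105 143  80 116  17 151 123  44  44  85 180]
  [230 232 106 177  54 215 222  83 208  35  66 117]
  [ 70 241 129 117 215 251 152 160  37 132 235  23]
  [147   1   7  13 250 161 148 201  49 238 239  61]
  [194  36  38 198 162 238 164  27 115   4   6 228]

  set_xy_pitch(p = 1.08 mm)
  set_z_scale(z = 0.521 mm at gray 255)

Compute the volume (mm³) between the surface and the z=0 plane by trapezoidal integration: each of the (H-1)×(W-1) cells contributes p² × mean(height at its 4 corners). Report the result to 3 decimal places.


height_mm = gray/255 × 0.521; cell vol = 1.08² × mean(4 corners)
unit = 1.08² × 0.521 / (4×255) = 0.000595779 mm³ per gray-sum
row 0: Σ corner-gray over 11 cells = 5311  → 3.1642
row 1: Σ corner-gray over 11 cells = 3933  → 2.3432
row 2: Σ corner-gray over 11 cells = 4200  → 2.5023
row 3: Σ corner-gray over 11 cells = 4448  → 2.6500
row 4: Σ corner-gray over 11 cells = 4327  → 2.5779
row 5: Σ corner-gray over 11 cells = 5150  → 3.0683
row 6: Σ corner-gray over 11 cells = 6574  → 3.9166
row 7: Σ corner-gray over 11 cells = 6253  → 3.7254
row 8: Σ corner-gray over 11 cells = 5220  → 3.1100
Σ rows: total corner-gray = 45416  → 27.0579 mm³

27.058


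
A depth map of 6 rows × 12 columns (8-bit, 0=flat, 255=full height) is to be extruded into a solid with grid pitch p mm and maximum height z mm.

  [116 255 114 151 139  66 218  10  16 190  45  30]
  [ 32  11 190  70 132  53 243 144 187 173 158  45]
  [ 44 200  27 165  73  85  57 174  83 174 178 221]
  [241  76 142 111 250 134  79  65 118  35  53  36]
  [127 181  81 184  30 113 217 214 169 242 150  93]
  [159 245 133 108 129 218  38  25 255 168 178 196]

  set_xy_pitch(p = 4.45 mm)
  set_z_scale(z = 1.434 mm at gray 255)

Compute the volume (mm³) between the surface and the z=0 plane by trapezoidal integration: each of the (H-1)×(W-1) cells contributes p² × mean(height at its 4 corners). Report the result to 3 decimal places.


height_mm = gray/255 × 1.434; cell vol = 4.45² × mean(4 corners)
unit = 4.45² × 1.434 / (4×255) = 0.02784 mm³ per gray-sum
row 0: Σ corner-gray over 11 cells = 5353  → 149.0274
row 1: Σ corner-gray over 11 cells = 5496  → 153.0086
row 2: Σ corner-gray over 11 cells = 5100  → 141.9839
row 3: Σ corner-gray over 11 cells = 5785  → 161.0543
row 4: Σ corner-gray over 11 cells = 6731  → 187.3909
Σ rows: total corner-gray = 28465  → 792.4652 mm³

792.465


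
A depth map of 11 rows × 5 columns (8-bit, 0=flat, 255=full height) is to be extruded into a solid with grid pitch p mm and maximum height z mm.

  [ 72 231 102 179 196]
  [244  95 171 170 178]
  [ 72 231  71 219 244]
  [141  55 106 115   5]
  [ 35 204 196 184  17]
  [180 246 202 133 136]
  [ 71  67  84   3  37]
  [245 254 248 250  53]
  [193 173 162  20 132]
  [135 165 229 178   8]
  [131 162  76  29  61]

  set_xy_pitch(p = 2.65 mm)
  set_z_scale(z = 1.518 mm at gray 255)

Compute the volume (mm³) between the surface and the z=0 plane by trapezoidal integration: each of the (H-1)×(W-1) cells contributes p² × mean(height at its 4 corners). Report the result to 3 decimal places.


242.404

height_mm = gray/255 × 1.518; cell vol = 2.65² × mean(4 corners)
unit = 2.65² × 1.518 / (4×255) = 0.0104511 mm³ per gray-sum
row 0: Σ corner-gray over 4 cells = 2586  → 27.0266
row 1: Σ corner-gray over 4 cells = 2652  → 27.7164
row 2: Σ corner-gray over 4 cells = 2056  → 21.4875
row 3: Σ corner-gray over 4 cells = 1918  → 20.0453
row 4: Σ corner-gray over 4 cells = 2698  → 28.1972
row 5: Σ corner-gray over 4 cells = 1894  → 19.7944
row 6: Σ corner-gray over 4 cells = 2218  → 23.1806
row 7: Σ corner-gray over 4 cells = 2837  → 29.6499
row 8: Σ corner-gray over 4 cells = 2322  → 24.2675
row 9: Σ corner-gray over 4 cells = 2013  → 21.0381
Σ rows: total corner-gray = 23194  → 242.4036 mm³


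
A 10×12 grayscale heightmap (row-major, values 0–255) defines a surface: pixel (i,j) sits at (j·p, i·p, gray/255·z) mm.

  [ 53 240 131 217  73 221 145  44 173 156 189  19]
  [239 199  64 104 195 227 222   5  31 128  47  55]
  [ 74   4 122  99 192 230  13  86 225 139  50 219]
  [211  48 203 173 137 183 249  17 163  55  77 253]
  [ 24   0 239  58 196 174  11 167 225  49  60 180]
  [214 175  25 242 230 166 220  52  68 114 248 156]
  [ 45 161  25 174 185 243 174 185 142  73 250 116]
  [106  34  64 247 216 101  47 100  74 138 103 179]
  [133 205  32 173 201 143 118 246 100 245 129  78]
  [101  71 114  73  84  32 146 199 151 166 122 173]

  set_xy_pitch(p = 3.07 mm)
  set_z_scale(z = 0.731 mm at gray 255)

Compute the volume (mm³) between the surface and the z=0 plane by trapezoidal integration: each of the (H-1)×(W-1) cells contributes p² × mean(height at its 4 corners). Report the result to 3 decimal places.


height_mm = gray/255 × 0.731; cell vol = 3.07² × mean(4 corners)
unit = 3.07² × 0.731 / (4×255) = 0.00675451 mm³ per gray-sum
row 0: Σ corner-gray over 11 cells = 5988  → 40.4460
row 1: Σ corner-gray over 11 cells = 5351  → 36.1434
row 2: Σ corner-gray over 11 cells = 5687  → 38.4129
row 3: Σ corner-gray over 11 cells = 5636  → 38.0684
row 4: Σ corner-gray over 11 cells = 6012  → 40.6081
row 5: Σ corner-gray over 11 cells = 6835  → 46.1671
row 6: Σ corner-gray over 11 cells = 5918  → 39.9732
row 7: Σ corner-gray over 11 cells = 5928  → 40.0407
row 8: Σ corner-gray over 11 cells = 5985  → 40.4258
Σ rows: total corner-gray = 53340  → 360.2857 mm³

360.286


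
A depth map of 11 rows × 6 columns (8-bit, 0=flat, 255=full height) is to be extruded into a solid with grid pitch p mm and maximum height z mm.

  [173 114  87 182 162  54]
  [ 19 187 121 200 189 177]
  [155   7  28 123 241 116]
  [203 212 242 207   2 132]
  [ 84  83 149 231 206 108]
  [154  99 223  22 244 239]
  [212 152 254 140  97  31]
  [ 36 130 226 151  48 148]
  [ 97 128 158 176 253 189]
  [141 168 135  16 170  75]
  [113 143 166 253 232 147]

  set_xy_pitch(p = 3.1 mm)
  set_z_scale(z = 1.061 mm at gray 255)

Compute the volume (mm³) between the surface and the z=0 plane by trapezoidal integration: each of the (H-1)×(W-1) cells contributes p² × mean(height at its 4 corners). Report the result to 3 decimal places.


294.581

height_mm = gray/255 × 1.061; cell vol = 3.1² × mean(4 corners)
unit = 3.1² × 1.061 / (4×255) = 0.00999628 mm³ per gray-sum
row 0: Σ corner-gray over 5 cells = 2907  → 29.0592
row 1: Σ corner-gray over 5 cells = 2659  → 26.5801
row 2: Σ corner-gray over 5 cells = 2730  → 27.2899
row 3: Σ corner-gray over 5 cells = 3191  → 31.8981
row 4: Σ corner-gray over 5 cells = 3099  → 30.9785
row 5: Σ corner-gray over 5 cells = 3098  → 30.9685
row 6: Σ corner-gray over 5 cells = 2823  → 28.2195
row 7: Σ corner-gray over 5 cells = 3010  → 30.0888
row 8: Σ corner-gray over 5 cells = 2910  → 29.0892
row 9: Σ corner-gray over 5 cells = 3042  → 30.4087
Σ rows: total corner-gray = 29469  → 294.5805 mm³


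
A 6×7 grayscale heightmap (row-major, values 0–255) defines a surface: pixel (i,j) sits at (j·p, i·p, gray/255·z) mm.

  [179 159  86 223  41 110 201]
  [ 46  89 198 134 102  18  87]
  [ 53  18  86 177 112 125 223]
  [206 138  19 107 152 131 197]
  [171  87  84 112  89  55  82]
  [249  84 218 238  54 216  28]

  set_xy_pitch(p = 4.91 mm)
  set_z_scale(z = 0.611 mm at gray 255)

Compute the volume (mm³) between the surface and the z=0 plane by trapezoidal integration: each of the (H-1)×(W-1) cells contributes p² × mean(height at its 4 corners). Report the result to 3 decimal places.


height_mm = gray/255 × 0.611; cell vol = 4.91² × mean(4 corners)
unit = 4.91² × 0.611 / (4×255) = 0.0144412 mm³ per gray-sum
row 0: Σ corner-gray over 6 cells = 2833  → 40.9120
row 1: Σ corner-gray over 6 cells = 2527  → 36.4930
row 2: Σ corner-gray over 6 cells = 2809  → 40.5654
row 3: Σ corner-gray over 6 cells = 2604  → 37.6049
row 4: Σ corner-gray over 6 cells = 3004  → 43.3814
Σ rows: total corner-gray = 13777  → 198.9568 mm³

198.957


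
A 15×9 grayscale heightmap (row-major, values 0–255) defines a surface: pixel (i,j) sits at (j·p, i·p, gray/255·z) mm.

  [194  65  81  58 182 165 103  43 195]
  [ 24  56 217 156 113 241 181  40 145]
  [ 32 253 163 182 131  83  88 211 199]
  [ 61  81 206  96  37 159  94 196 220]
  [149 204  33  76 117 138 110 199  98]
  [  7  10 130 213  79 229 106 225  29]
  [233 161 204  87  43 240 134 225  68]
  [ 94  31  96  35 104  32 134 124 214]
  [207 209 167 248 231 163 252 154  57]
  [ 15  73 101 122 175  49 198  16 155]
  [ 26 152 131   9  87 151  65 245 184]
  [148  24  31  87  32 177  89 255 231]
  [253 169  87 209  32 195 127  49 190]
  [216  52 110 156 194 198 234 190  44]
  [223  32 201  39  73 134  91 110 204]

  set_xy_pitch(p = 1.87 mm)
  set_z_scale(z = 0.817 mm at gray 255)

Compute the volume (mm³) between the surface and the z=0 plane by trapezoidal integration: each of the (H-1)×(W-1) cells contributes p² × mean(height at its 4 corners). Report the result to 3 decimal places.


165.144

height_mm = gray/255 × 0.817; cell vol = 1.87² × mean(4 corners)
unit = 1.87² × 0.817 / (4×255) = 0.00280095 mm³ per gray-sum
row 0: Σ corner-gray over 8 cells = 3960  → 11.0918
row 1: Σ corner-gray over 8 cells = 4630  → 12.9684
row 2: Σ corner-gray over 8 cells = 4472  → 12.5258
row 3: Σ corner-gray over 8 cells = 4020  → 11.2598
row 4: Σ corner-gray over 8 cells = 4021  → 11.2626
row 5: Σ corner-gray over 8 cells = 4509  → 12.6295
row 6: Σ corner-gray over 8 cells = 3909  → 10.9489
row 7: Σ corner-gray over 8 cells = 4532  → 12.6939
row 8: Σ corner-gray over 8 cells = 4750  → 13.3045
row 9: Σ corner-gray over 8 cells = 3528  → 9.8817
row 10: Σ corner-gray over 8 cells = 3659  → 10.2487
row 11: Σ corner-gray over 8 cells = 3948  → 11.0581
row 12: Σ corner-gray over 8 cells = 4707  → 13.1841
row 13: Σ corner-gray over 8 cells = 4315  → 12.0861
Σ rows: total corner-gray = 58960  → 165.1439 mm³


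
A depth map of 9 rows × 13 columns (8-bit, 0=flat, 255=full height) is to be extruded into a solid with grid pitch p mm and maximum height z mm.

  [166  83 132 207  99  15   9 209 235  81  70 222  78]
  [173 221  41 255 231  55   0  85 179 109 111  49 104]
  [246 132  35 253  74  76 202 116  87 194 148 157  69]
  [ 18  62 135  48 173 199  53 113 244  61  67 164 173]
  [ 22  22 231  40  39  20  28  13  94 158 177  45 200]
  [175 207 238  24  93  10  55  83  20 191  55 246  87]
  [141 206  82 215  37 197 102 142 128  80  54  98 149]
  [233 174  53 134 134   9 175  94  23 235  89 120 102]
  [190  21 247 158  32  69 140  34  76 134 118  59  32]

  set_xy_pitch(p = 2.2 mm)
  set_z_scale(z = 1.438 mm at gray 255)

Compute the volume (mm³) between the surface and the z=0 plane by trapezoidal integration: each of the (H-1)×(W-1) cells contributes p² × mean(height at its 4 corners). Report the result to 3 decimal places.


302.593

height_mm = gray/255 × 1.438; cell vol = 2.2² × mean(4 corners)
unit = 2.2² × 1.438 / (4×255) = 0.00682345 mm³ per gray-sum
row 0: Σ corner-gray over 12 cells = 5917  → 40.3744
row 1: Σ corner-gray over 12 cells = 6212  → 42.3873
row 2: Σ corner-gray over 12 cells = 6092  → 41.5685
row 3: Σ corner-gray over 12 cells = 4785  → 32.6502
row 4: Σ corner-gray over 12 cells = 4662  → 31.8109
row 5: Σ corner-gray over 12 cells = 5678  → 38.7436
row 6: Σ corner-gray over 12 cells = 5787  → 39.4873
row 7: Σ corner-gray over 12 cells = 5213  → 35.5706
Σ rows: total corner-gray = 44346  → 302.5928 mm³


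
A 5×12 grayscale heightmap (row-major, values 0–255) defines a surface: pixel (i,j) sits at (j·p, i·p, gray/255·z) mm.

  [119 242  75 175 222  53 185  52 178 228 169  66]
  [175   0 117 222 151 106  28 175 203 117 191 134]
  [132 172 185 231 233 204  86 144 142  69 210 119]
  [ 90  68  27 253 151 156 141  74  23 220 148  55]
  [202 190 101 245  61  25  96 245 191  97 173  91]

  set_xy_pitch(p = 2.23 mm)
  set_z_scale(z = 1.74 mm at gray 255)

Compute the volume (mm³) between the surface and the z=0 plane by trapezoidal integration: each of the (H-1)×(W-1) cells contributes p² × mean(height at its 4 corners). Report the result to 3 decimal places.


211.079

height_mm = gray/255 × 1.74; cell vol = 2.23² × mean(4 corners)
unit = 2.23² × 1.74 / (4×255) = 0.00848318 mm³ per gray-sum
row 0: Σ corner-gray over 11 cells = 6272  → 53.2065
row 1: Σ corner-gray over 11 cells = 6532  → 55.4121
row 2: Σ corner-gray over 11 cells = 6270  → 53.1896
row 3: Σ corner-gray over 11 cells = 5808  → 49.2703
Σ rows: total corner-gray = 24882  → 211.0785 mm³


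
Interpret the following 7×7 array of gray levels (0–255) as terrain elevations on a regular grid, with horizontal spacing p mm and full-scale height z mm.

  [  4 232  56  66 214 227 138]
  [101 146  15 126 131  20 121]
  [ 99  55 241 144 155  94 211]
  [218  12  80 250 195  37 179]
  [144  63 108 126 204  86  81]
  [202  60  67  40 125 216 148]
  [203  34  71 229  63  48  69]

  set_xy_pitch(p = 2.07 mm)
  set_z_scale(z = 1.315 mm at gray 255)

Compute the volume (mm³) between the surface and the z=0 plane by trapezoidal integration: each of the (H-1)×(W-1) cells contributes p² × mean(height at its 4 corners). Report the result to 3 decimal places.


height_mm = gray/255 × 1.315; cell vol = 2.07² × mean(4 corners)
unit = 2.07² × 1.315 / (4×255) = 0.00552416 mm³ per gray-sum
row 0: Σ corner-gray over 6 cells = 2830  → 15.6334
row 1: Σ corner-gray over 6 cells = 2786  → 15.3903
row 2: Σ corner-gray over 6 cells = 3233  → 17.8596
row 3: Σ corner-gray over 6 cells = 2944  → 16.2631
row 4: Σ corner-gray over 6 cells = 2765  → 15.2743
row 5: Σ corner-gray over 6 cells = 2528  → 13.9651
Σ rows: total corner-gray = 17086  → 94.3858 mm³

94.386


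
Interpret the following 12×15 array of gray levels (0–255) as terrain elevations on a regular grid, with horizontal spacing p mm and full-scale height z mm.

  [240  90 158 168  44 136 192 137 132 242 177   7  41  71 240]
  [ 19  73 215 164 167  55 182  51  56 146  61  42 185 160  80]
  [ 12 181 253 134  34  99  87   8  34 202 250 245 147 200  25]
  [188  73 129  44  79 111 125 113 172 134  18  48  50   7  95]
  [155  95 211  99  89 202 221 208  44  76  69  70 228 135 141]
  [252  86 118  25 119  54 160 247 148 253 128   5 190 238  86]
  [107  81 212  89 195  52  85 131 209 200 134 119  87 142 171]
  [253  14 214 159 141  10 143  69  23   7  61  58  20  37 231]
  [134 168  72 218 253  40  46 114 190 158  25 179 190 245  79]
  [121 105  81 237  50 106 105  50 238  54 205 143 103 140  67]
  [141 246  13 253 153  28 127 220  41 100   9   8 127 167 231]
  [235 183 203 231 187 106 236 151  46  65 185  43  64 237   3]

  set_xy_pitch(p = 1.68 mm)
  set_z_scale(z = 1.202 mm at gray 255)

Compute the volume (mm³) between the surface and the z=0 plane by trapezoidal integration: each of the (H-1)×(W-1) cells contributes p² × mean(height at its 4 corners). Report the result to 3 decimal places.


252.650

height_mm = gray/255 × 1.202; cell vol = 1.68² × mean(4 corners)
unit = 1.68² × 1.202 / (4×255) = 0.003326 mm³ per gray-sum
row 0: Σ corner-gray over 14 cells = 6883  → 22.8929
row 1: Σ corner-gray over 14 cells = 6998  → 23.2754
row 2: Σ corner-gray over 14 cells = 6274  → 20.8674
row 3: Σ corner-gray over 14 cells = 6279  → 20.8840
row 4: Σ corner-gray over 14 cells = 7670  → 25.5105
row 5: Σ corner-gray over 14 cells = 7630  → 25.3774
row 6: Σ corner-gray over 14 cells = 6146  → 20.4416
row 7: Σ corner-gray over 14 cells = 6405  → 21.3031
row 8: Σ corner-gray over 14 cells = 7431  → 24.7155
row 9: Σ corner-gray over 14 cells = 6778  → 22.5437
row 10: Σ corner-gray over 14 cells = 7468  → 24.8386
Σ rows: total corner-gray = 75962  → 252.6500 mm³


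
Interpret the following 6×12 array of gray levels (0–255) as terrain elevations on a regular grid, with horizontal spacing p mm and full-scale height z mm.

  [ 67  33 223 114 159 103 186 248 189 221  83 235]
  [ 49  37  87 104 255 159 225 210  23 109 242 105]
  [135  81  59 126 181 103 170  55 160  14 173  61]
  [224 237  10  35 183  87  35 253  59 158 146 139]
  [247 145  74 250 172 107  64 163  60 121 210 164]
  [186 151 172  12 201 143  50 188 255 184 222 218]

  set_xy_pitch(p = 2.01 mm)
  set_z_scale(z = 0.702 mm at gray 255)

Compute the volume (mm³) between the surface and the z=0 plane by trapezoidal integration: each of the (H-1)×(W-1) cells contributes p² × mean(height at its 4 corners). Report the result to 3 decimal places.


82.849

height_mm = gray/255 × 0.702; cell vol = 2.01² × mean(4 corners)
unit = 2.01² × 0.702 / (4×255) = 0.00278054 mm³ per gray-sum
row 0: Σ corner-gray over 11 cells = 6476  → 18.0068
row 1: Σ corner-gray over 11 cells = 5496  → 15.2818
row 2: Σ corner-gray over 11 cells = 5209  → 14.4838
row 3: Σ corner-gray over 11 cells = 5912  → 16.4385
row 4: Σ corner-gray over 11 cells = 6703  → 18.6380
Σ rows: total corner-gray = 29796  → 82.8490 mm³


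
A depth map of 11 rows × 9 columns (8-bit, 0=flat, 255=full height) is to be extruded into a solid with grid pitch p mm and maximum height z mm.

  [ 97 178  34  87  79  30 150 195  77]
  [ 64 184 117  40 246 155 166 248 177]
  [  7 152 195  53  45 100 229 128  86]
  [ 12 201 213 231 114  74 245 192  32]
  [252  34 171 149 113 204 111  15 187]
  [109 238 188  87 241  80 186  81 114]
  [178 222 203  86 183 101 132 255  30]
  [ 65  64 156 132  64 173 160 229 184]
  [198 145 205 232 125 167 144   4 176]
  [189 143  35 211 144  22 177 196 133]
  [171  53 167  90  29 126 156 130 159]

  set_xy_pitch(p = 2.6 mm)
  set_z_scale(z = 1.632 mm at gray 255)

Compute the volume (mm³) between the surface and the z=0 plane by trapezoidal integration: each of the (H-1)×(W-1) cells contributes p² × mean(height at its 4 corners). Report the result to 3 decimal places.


height_mm = gray/255 × 1.632; cell vol = 2.6² × mean(4 corners)
unit = 2.6² × 1.632 / (4×255) = 0.010816 mm³ per gray-sum
row 0: Σ corner-gray over 8 cells = 4233  → 45.7841
row 1: Σ corner-gray over 8 cells = 4450  → 48.1312
row 2: Σ corner-gray over 8 cells = 4481  → 48.4665
row 3: Σ corner-gray over 8 cells = 4617  → 49.9375
row 4: Σ corner-gray over 8 cells = 4458  → 48.2177
row 5: Σ corner-gray over 8 cells = 4997  → 54.0476
row 6: Σ corner-gray over 8 cells = 4777  → 51.6680
row 7: Σ corner-gray over 8 cells = 4623  → 50.0024
row 8: Σ corner-gray over 8 cells = 4596  → 49.7103
row 9: Σ corner-gray over 8 cells = 4010  → 43.3722
Σ rows: total corner-gray = 45242  → 489.3375 mm³

489.337


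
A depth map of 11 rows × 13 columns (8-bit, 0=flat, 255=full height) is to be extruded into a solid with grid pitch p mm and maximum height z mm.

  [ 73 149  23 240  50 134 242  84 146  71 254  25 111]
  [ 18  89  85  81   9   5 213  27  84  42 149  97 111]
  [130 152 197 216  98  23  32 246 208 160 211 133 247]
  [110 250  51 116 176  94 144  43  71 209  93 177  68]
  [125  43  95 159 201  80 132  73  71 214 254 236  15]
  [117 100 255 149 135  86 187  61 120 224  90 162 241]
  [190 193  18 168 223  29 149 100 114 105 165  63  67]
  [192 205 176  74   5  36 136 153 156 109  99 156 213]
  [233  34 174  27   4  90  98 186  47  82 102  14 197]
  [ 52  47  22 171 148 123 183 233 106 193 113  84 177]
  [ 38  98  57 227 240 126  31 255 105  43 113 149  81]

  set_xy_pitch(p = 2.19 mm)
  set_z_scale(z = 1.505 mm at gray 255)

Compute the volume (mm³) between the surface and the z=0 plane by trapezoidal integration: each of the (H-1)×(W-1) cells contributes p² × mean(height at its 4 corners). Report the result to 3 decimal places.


height_mm = gray/255 × 1.505; cell vol = 2.19² × mean(4 corners)
unit = 2.19² × 1.505 / (4×255) = 0.0070766 mm³ per gray-sum
row 0: Σ corner-gray over 12 cells = 4911  → 34.7532
row 1: Σ corner-gray over 12 cells = 5620  → 39.7705
row 2: Σ corner-gray over 12 cells = 6755  → 47.8024
row 3: Σ corner-gray over 12 cells = 6282  → 44.4552
row 4: Σ corner-gray over 12 cells = 6752  → 47.7812
row 5: Σ corner-gray over 12 cells = 6407  → 45.3398
row 6: Σ corner-gray over 12 cells = 5926  → 41.9359
row 7: Σ corner-gray over 12 cells = 5161  → 36.5223
row 8: Σ corner-gray over 12 cells = 5221  → 36.9469
row 9: Σ corner-gray over 12 cells = 6082  → 43.0399
Σ rows: total corner-gray = 59117  → 418.3473 mm³

418.347


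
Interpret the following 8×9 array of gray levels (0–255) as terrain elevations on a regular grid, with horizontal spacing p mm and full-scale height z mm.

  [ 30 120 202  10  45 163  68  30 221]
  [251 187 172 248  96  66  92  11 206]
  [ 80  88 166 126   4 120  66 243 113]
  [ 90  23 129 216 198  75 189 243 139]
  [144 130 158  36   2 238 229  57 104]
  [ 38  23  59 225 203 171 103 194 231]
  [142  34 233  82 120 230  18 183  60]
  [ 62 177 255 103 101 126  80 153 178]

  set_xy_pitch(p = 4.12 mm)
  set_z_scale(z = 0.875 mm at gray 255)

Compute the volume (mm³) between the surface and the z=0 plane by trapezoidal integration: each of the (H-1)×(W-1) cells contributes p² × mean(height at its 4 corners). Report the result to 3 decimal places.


height_mm = gray/255 × 0.875; cell vol = 4.12² × mean(4 corners)
unit = 4.12² × 0.875 / (4×255) = 0.0145614 mm³ per gray-sum
row 0: Σ corner-gray over 8 cells = 3728  → 54.2848
row 1: Σ corner-gray over 8 cells = 4020  → 58.5367
row 2: Σ corner-gray over 8 cells = 4194  → 61.0704
row 3: Σ corner-gray over 8 cells = 4323  → 62.9488
row 4: Σ corner-gray over 8 cells = 4173  → 60.7646
row 5: Σ corner-gray over 8 cells = 4227  → 61.5509
row 6: Σ corner-gray over 8 cells = 4232  → 61.6237
Σ rows: total corner-gray = 28897  → 420.7800 mm³

420.780
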